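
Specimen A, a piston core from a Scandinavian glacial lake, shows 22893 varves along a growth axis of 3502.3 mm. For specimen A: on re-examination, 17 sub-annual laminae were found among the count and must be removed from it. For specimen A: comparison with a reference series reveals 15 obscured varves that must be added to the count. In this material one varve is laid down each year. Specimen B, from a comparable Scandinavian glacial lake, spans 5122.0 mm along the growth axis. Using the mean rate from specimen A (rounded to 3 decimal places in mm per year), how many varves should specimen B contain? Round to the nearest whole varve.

Specimen A: true varve count = 22893 − 17 + 15 = 22891.
A: Extension rate ≈ 3502.3 / 22891 = 0.153 mm/yr.
Specimen B: 5122.0 mm / 0.153 mm per year = 33477.12 years ≈ 33477 varves.

33477 varves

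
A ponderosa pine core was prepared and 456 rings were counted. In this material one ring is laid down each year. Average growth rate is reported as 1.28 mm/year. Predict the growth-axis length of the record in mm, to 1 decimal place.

583.7 mm

456 years of growth are recorded.
Predicted length = 1.28 mm/year × 456 years = 583.7 mm.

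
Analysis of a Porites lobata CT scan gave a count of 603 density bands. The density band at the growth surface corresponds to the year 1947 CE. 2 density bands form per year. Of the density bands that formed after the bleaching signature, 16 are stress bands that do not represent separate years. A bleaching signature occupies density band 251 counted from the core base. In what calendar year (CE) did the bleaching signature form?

The bleaching signature sits at density band 251 from the core base, so 603 − 251 = 352 density bands formed after it.
Excluding 16 false density bands: 352 − 16 = 336.
336 density bands at 2 per year is 336 / 2 = 168 years.
The density band at the growth surface is 1947 CE, so the bleaching signature dates to 1947 − 168 = 1779 CE.

1779 CE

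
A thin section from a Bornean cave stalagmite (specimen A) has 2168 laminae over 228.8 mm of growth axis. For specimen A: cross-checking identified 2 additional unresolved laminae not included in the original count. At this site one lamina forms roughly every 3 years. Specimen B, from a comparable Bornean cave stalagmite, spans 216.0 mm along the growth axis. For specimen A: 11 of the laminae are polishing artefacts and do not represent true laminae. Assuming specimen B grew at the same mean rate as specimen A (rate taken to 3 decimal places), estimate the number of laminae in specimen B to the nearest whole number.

Specimen A: correcting the raw count gives 2168 − 11 + 2 = 2159 true laminae.
Specimen A: at 3 years per lamina, 2159 × 3 = 6477 years.
A: Extension rate ≈ 228.8 / 6477 = 0.035 mm per year.
B spans 216.0 / 0.035 = 6171.43 years; at 3 years per lamina that is 6171.43 / 3 ≈ 2057 laminae.

2057 laminae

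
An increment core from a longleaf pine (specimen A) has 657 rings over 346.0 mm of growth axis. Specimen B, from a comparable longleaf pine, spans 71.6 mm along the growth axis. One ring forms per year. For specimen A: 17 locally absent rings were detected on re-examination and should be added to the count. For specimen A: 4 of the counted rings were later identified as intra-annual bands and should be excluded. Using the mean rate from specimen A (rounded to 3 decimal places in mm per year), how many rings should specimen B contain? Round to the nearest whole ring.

139 rings

Specimen A: true ring count = 657 − 4 + 17 = 670.
A: Mean rate = 346.0 mm / 670 years ≈ 0.516 mm per year.
B spans 71.6 / 0.516 = 138.76 years ≈ 139 rings.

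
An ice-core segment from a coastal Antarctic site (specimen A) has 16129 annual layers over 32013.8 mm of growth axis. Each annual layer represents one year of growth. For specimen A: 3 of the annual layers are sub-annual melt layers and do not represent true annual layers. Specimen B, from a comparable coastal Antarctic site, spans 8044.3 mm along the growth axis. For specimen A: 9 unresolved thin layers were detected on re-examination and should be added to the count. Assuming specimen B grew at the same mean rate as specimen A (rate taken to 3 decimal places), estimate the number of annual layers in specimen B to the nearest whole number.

4055 annual layers

Specimen A: adjusted count: 16129 − 3 + 9 = 16135 annual layers.
A: 32013.8 mm over 16135 years gives 32013.8 / 16135 ≈ 1.984 mm/yr.
For B, 8044.3 / 1.984 = 4054.59 years ≈ 4055 annual layers.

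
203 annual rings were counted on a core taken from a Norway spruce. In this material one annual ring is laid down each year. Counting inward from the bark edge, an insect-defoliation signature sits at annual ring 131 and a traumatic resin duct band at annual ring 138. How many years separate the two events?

7 years

Separation: 138 − 131 = 7 annual rings.
That is 7 years at one annual ring per year.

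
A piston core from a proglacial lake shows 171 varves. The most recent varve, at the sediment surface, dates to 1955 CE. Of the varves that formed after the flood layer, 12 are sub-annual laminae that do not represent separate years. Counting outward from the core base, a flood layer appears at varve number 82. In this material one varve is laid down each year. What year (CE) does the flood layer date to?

The flood layer sits at varve 82 from the core base, so 171 − 82 = 89 varves formed after it.
Removing the 12 false varves leaves 89 − 12 = 77 true varves beyond the flood layer.
Counting back 77 years from 1955 CE places the flood layer in 1955 − 77 = 1878 CE.

1878 CE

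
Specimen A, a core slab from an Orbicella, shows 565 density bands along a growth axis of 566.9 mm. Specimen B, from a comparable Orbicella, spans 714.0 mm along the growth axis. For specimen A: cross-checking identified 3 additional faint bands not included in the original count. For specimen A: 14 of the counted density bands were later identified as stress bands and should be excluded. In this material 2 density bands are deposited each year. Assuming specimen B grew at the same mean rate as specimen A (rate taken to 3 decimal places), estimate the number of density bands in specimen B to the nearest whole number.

Specimen A: adjusted count: 565 − 14 + 3 = 554 density bands.
Specimen A: dividing by 2 density bands per year: 554 / 2 = 277 years.
A: Mean rate = 566.9 mm / 277 years ≈ 2.047 mm/year.
For B, 714.0 / 2.047 = 348.80 years; at 2 density bands per year that is 348.80 × 2 ≈ 698 density bands.

698 density bands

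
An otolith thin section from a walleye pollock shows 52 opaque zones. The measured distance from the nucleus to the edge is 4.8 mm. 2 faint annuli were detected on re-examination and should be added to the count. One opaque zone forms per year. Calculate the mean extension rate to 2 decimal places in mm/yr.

0.09 mm/yr

Correcting the raw count gives 52 + 2 = 54 true opaque zones.
Extension rate ≈ 4.8 / 54 = 0.09 mm/yr.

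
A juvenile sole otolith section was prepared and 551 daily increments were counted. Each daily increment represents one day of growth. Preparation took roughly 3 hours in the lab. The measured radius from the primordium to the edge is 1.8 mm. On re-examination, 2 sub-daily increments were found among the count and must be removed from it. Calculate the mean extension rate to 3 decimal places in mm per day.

Correcting the raw count gives 551 − 2 = 549 true daily increments.
Mean rate = 1.8 mm / 549 days ≈ 0.003 mm per day.

0.003 mm per day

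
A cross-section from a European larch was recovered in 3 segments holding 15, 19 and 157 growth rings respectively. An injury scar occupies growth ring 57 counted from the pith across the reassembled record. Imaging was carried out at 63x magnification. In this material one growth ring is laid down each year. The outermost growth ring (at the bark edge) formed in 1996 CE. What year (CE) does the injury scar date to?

1862 CE

Total growth rings = 15 + 19 + 157 = 191.
Between growth ring 57 and the bark edge there are 191 − 57 = 134 growth rings.
The growth ring at the bark edge is 1996 CE, so the injury scar dates to 1996 − 134 = 1862 CE.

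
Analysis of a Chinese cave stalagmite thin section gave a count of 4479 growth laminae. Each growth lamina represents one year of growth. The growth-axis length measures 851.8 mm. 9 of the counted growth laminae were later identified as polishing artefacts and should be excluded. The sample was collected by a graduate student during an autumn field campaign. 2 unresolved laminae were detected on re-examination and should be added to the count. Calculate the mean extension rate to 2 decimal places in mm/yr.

Adjusted count: 4479 − 9 + 2 = 4472 growth laminae.
Mean rate = 851.8 mm / 4472 years ≈ 0.19 mm/yr.

0.19 mm/yr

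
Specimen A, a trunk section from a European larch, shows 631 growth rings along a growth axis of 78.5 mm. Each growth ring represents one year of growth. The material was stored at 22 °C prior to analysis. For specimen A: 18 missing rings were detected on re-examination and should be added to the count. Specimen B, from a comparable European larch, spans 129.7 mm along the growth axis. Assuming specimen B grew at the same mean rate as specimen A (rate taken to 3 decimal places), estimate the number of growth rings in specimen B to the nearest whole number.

1072 growth rings

Specimen A: after corrections the count is 631 + 18 = 649 growth rings.
A: Mean rate = 78.5 mm / 649 years ≈ 0.121 mm per year.
For B, 129.7 / 0.121 = 1071.90 years ≈ 1072 growth rings.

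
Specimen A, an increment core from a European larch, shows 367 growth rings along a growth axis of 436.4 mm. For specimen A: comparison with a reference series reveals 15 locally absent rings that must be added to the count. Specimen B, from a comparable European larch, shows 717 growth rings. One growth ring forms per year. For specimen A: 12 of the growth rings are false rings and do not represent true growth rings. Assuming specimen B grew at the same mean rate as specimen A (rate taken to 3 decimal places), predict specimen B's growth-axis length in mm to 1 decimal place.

845.3 mm

Specimen A: correcting the raw count gives 367 − 12 + 15 = 370 true growth rings.
A: 436.4 mm over 370 years gives 436.4 / 370 ≈ 1.179 mm/year.
B's length ≈ 1.179 × 717 = 845.3 mm.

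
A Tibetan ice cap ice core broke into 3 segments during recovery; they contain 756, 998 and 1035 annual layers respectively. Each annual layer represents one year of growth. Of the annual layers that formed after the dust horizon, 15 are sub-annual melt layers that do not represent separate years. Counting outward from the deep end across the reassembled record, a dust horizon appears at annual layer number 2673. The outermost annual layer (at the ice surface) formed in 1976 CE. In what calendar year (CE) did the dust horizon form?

Total annual layers = 756 + 998 + 1035 = 2789.
Between annual layer 2673 and the ice surface there are 2789 − 2673 = 116 annual layers.
Removing the 15 false annual layers leaves 116 − 15 = 101 true annual layers beyond the dust horizon.
The annual layer at the ice surface is 1976 CE, so the dust horizon dates to 1976 − 101 = 1875 CE.

1875 CE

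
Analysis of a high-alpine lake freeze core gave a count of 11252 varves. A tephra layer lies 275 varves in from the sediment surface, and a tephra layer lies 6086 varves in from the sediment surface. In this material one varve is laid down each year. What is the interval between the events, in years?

5811 years

6086 − 275 = 5811 varves lie between the two events.
That is 5811 years at one varve per year.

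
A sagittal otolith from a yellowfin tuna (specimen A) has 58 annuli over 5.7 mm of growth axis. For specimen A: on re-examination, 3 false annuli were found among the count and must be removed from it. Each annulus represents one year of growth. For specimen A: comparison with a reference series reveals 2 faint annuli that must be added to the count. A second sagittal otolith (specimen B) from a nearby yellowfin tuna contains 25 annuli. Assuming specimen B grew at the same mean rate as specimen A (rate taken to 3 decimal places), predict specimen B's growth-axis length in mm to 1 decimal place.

2.5 mm

Specimen A: true annulus count = 58 − 3 + 2 = 57.
A: Mean rate = 5.7 mm / 57 years ≈ 0.100 mm/year.
B's length ≈ 0.100 × 25 = 2.5 mm.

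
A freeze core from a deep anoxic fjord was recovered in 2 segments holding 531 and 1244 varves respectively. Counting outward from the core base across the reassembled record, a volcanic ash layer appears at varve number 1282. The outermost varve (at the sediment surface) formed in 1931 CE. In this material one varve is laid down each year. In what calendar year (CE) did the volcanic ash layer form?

1438 CE

Total varves = 531 + 1244 = 1775.
The volcanic ash layer sits at varve 1282 from the core base, so 1775 − 1282 = 493 varves formed after it.
Counting back 493 years from 1931 CE places the volcanic ash layer in 1931 − 493 = 1438 CE.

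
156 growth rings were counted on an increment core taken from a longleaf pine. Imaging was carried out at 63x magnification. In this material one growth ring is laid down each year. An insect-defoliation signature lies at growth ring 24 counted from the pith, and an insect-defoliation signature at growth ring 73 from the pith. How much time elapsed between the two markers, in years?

49 years

73 − 24 = 49 growth rings lie between the two events.
That is 49 years at one growth ring per year.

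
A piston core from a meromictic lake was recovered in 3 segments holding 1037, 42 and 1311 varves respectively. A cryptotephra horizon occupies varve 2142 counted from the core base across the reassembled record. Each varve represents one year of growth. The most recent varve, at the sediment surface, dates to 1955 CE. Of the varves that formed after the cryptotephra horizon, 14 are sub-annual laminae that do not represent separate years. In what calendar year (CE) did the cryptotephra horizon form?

1721 CE

Total varves = 1037 + 42 + 1311 = 2390.
Between varve 2142 and the sediment surface there are 2390 − 2142 = 248 varves.
Removing the 14 false varves leaves 248 − 14 = 234 true varves beyond the cryptotephra horizon.
The varve at the sediment surface is 1955 CE, so the cryptotephra horizon dates to 1955 − 234 = 1721 CE.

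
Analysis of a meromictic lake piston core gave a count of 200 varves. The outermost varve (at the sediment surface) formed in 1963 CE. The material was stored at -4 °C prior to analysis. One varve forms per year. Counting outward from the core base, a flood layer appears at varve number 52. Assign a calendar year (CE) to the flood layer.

1815 CE

Between varve 52 and the sediment surface there are 200 − 52 = 148 varves.
The varve at the sediment surface is 1963 CE, so the flood layer dates to 1963 − 148 = 1815 CE.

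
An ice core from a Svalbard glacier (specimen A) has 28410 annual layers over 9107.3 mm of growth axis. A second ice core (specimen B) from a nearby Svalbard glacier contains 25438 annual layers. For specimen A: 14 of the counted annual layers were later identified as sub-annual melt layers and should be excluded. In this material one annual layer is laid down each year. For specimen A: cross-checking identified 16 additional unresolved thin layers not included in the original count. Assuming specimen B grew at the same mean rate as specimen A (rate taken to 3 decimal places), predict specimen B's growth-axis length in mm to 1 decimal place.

8165.6 mm

Specimen A: adjusted count: 28410 − 14 + 16 = 28412 annual layers.
A: Extension rate ≈ 9107.3 / 28412 = 0.321 mm/yr.
For B, 0.321 mm/year × 25438 years = 8165.6 mm.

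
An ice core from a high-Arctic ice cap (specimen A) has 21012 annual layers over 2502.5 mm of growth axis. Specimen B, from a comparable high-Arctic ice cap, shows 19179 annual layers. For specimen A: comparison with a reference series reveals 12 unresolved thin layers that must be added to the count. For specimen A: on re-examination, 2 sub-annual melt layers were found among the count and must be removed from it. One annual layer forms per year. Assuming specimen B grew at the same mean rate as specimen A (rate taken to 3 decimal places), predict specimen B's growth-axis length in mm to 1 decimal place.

2282.3 mm

Specimen A: after corrections the count is 21012 − 2 + 12 = 21022 annual layers.
A: Extension rate ≈ 2502.5 / 21022 = 0.119 mm/year.
B's length ≈ 0.119 × 19179 = 2282.3 mm.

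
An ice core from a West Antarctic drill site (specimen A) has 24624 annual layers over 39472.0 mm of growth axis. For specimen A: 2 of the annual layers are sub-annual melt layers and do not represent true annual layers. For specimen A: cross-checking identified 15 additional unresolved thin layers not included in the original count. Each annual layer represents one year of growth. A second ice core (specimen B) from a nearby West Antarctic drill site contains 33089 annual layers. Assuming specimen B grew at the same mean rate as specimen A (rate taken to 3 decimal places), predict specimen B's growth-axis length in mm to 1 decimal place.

Specimen A: adjusted count: 24624 − 2 + 15 = 24637 annual layers.
A: Extension rate ≈ 39472.0 / 24637 = 1.602 mm per year.
Length of B = 1.602 × 33089 = 53008.6 mm.

53008.6 mm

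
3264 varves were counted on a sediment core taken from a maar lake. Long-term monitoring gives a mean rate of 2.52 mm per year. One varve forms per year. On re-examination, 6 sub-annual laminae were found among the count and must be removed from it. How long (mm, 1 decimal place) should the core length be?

Adjusted count: 3264 − 6 = 3258 varves.
3258 years at 2.52 mm/year gives 2.52 × 3258 = 8210.2 mm.

8210.2 mm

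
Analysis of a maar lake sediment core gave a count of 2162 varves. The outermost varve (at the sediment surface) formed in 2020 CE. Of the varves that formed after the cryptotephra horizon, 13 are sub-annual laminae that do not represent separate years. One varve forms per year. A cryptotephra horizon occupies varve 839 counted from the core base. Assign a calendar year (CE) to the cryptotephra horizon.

710 CE

2162 − 839 = 1323 varves lie beyond the cryptotephra horizon toward the sediment surface.
Excluding 13 false varves: 1323 − 13 = 1310.
The varve at the sediment surface is 2020 CE, so the cryptotephra horizon dates to 2020 − 1310 = 710 CE.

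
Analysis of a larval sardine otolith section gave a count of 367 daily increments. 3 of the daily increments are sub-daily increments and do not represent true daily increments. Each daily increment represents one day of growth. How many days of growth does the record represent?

364 days

Correcting the raw count gives 367 − 3 = 364 true daily increments.
One daily increment per day makes the duration 364 days.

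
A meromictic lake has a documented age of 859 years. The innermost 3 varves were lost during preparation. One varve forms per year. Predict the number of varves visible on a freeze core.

856 varves

Expected varves over 859 years: 859.
Subtracting the 3 varves not captured gives 859 − 3 = 856 varves in the record.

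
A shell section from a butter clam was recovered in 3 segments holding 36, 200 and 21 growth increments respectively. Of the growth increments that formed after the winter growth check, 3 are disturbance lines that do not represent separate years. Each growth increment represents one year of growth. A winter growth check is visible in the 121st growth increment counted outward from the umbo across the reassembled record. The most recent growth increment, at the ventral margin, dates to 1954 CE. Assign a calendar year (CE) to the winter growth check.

Total growth increments = 36 + 200 + 21 = 257.
Between growth increment 121 and the ventral margin there are 257 − 121 = 136 growth increments.
136 − 3 false = 133 true growth increments after the winter growth check.
Counting back 133 years from 1954 CE places the winter growth check in 1954 − 133 = 1821 CE.

1821 CE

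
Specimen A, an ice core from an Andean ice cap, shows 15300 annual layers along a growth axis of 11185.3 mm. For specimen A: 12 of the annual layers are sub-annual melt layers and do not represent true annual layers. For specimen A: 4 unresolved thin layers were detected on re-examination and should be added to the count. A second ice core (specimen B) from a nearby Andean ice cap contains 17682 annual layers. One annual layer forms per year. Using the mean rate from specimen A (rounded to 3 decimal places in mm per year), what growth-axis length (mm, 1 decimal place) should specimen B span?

Specimen A: after corrections the count is 15300 − 12 + 4 = 15292 annual layers.
A: Extension rate ≈ 11185.3 / 15292 = 0.731 mm/year.
B's length ≈ 0.731 × 17682 = 12925.5 mm.

12925.5 mm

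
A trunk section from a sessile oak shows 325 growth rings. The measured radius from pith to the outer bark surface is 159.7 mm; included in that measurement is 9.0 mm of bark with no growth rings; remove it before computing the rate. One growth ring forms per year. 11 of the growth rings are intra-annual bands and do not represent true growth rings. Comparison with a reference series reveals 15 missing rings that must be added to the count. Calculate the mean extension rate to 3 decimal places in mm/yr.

After corrections the count is 325 − 11 + 15 = 329 growth rings.
Removing the 9.0 mm offcut leaves 159.7 − 9.0 = 150.7 mm.
Mean rate = 150.7 mm / 329 years ≈ 0.458 mm/yr.

0.458 mm/yr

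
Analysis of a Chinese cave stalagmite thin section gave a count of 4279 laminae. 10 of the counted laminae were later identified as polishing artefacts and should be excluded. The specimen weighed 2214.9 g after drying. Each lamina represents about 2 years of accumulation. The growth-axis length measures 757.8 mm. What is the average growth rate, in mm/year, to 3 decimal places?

0.089 mm/year

Correcting the raw count gives 4279 − 10 = 4269 true laminae.
Multiplying by 2 years per lamina: 4269 × 2 = 8538 years.
757.8 mm over 8538 years gives 757.8 / 8538 ≈ 0.089 mm/year.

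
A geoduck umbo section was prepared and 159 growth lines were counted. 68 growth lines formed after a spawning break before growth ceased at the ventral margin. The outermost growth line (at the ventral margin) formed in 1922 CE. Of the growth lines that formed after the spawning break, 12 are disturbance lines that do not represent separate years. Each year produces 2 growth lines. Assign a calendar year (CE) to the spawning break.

There are 68 growth lines younger than the spawning break.
Excluding 12 false growth lines: 68 − 12 = 56.
With 2 growth lines per year, 56 / 2 = 28 years.
1922 − 28 = 1894 CE.

1894 CE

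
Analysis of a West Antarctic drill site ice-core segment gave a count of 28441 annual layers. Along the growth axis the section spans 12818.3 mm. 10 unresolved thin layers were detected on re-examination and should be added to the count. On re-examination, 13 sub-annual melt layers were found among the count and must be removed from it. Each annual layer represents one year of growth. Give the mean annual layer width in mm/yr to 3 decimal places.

Adjusted count: 28441 − 13 + 10 = 28438 annual layers.
Extension rate ≈ 12818.3 / 28438 = 0.451 mm/yr.

0.451 mm/yr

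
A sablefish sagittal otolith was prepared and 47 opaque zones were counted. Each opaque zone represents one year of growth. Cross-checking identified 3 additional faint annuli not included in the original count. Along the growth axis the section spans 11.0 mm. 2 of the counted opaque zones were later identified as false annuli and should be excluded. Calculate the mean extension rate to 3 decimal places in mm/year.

Adjusted count: 47 − 2 + 3 = 48 opaque zones.
Extension rate ≈ 11.0 / 48 = 0.229 mm/year.

0.229 mm/year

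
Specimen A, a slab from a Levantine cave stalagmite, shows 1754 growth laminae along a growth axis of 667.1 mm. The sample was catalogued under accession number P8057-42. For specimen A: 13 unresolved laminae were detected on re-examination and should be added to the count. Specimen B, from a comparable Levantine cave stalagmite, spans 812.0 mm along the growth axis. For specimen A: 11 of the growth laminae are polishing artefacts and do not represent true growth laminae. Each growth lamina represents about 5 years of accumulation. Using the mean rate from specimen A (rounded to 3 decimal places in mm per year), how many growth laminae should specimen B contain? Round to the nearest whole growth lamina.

Specimen A: true growth lamina count = 1754 − 11 + 13 = 1756.
Specimen A: multiplying by 5 years per growth lamina: 1756 × 5 = 8780 years.
A: Extension rate ≈ 667.1 / 8780 = 0.076 mm/year.
B spans 812.0 / 0.076 = 10684.21 years; at 5 years per growth lamina that is 10684.21 / 5 ≈ 2137 growth laminae.

2137 growth laminae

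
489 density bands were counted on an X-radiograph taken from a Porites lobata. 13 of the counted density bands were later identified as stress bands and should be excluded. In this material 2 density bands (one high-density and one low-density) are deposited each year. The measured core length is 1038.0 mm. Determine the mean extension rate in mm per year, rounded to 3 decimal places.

Adjusted count: 489 − 13 = 476 density bands.
476 density bands at 2 per year is 476 / 2 = 238 years.
1038.0 mm over 238 years gives 1038.0 / 238 ≈ 4.361 mm per year.

4.361 mm per year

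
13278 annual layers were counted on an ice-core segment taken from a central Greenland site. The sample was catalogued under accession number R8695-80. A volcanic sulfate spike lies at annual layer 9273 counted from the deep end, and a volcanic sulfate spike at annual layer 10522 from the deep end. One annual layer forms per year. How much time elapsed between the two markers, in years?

The two markers are separated by 10522 − 9273 = 1249 annual layers.
One annual layer per year makes the interval 1249 years.

1249 years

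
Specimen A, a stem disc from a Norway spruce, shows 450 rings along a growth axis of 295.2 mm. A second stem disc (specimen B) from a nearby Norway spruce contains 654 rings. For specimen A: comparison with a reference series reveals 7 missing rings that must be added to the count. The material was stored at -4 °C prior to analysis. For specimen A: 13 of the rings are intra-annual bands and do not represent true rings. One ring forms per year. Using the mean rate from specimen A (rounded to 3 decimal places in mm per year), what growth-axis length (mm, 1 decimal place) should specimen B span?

Specimen A: adjusted count: 450 − 13 + 7 = 444 rings.
A: 295.2 mm over 444 years gives 295.2 / 444 ≈ 0.665 mm per year.
For B, 0.665 mm/year × 654 years = 434.9 mm.

434.9 mm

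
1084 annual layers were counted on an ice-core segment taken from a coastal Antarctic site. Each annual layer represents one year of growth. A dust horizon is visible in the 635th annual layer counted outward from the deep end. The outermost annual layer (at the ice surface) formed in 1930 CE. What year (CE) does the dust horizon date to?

1481 CE

Between annual layer 635 and the ice surface there are 1084 − 635 = 449 annual layers.
The annual layer at the ice surface is 1930 CE, so the dust horizon dates to 1930 − 449 = 1481 CE.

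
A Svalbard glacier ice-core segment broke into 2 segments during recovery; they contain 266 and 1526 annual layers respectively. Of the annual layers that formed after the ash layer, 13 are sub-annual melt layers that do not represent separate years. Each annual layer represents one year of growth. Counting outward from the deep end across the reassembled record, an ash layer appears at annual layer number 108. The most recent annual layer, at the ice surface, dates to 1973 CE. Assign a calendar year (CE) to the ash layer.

302 CE

Total annual layers = 266 + 1526 = 1792.
1792 − 108 = 1684 annual layers lie beyond the ash layer toward the ice surface.
Excluding 13 false annual layers: 1684 − 13 = 1671.
Counting back 1671 years from 1973 CE places the ash layer in 1973 − 1671 = 302 CE.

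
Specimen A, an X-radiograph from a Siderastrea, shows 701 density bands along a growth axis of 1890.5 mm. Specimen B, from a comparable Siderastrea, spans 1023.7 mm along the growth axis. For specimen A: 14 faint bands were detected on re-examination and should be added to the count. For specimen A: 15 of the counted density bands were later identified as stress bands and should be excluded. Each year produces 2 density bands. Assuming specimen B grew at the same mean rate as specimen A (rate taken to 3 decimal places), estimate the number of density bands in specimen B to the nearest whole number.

Specimen A: adjusted count: 701 − 15 + 14 = 700 density bands.
Specimen A: dividing by 2 density bands per year: 700 / 2 = 350 years.
A: 1890.5 mm over 350 years gives 1890.5 / 350 ≈ 5.401 mm/year.
Specimen B: 1023.7 mm / 5.401 mm per year = 189.54 years; at 2 density bands per year that is 189.54 × 2 ≈ 379 density bands.

379 density bands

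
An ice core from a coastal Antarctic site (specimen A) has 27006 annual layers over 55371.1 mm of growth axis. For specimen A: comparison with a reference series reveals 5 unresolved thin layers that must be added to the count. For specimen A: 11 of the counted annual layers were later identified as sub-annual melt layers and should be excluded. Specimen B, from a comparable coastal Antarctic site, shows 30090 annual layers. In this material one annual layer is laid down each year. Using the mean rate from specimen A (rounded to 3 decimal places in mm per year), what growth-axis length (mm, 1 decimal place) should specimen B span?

Specimen A: correcting the raw count gives 27006 − 11 + 5 = 27000 true annual layers.
A: Mean rate = 55371.1 mm / 27000 years ≈ 2.051 mm/yr.
For B, 2.051 mm/year × 30090 years = 61714.6 mm.

61714.6 mm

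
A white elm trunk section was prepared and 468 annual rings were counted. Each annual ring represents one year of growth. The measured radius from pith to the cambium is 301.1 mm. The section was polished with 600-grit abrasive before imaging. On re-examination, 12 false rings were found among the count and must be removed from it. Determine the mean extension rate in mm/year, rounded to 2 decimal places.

0.66 mm/year

Correcting the raw count gives 468 − 12 = 456 true annual rings.
Extension rate ≈ 301.1 / 456 = 0.66 mm/year.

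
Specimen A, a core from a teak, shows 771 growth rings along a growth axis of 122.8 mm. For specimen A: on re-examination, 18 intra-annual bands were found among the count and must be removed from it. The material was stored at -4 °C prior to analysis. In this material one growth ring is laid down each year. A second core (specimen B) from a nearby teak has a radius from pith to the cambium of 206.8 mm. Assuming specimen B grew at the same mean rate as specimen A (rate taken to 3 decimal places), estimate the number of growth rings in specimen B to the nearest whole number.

Specimen A: adjusted count: 771 − 18 = 753 growth rings.
A: Mean rate = 122.8 mm / 753 years ≈ 0.163 mm/year.
For B, 206.8 / 0.163 = 1268.71 years ≈ 1269 growth rings.

1269 growth rings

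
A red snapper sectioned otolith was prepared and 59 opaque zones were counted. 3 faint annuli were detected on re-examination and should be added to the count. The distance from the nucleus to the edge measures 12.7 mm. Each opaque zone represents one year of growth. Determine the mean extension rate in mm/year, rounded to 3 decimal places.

Adjusted count: 59 + 3 = 62 opaque zones.
Mean rate = 12.7 mm / 62 years ≈ 0.205 mm/year.

0.205 mm/year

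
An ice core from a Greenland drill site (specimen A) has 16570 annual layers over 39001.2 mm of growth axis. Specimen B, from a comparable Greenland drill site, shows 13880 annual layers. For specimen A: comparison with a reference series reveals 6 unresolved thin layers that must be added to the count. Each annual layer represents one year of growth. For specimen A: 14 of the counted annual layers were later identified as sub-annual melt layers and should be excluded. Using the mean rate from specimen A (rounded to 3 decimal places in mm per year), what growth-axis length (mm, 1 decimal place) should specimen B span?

32687.4 mm

Specimen A: after corrections the count is 16570 − 14 + 6 = 16562 annual layers.
A: 39001.2 mm over 16562 years gives 39001.2 / 16562 ≈ 2.355 mm/year.
B's length ≈ 2.355 × 13880 = 32687.4 mm.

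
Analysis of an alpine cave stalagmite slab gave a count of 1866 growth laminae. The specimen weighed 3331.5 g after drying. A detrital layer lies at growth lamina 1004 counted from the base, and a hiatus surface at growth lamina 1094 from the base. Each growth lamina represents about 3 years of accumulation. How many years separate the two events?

270 years

1094 − 1004 = 90 growth laminae lie between the two events.
90 growth laminae at 3 years each span 90 × 3 = 270 years.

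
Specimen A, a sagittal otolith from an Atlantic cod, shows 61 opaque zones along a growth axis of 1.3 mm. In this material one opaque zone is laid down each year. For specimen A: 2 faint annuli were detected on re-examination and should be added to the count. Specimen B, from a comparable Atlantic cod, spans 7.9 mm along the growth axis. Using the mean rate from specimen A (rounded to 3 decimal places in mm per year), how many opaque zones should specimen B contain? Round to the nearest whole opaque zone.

Specimen A: adjusted count: 61 + 2 = 63 opaque zones.
A: 1.3 mm over 63 years gives 1.3 / 63 ≈ 0.021 mm per year.
Specimen B: 7.9 mm / 0.021 mm per year = 376.19 years ≈ 376 opaque zones.

376 opaque zones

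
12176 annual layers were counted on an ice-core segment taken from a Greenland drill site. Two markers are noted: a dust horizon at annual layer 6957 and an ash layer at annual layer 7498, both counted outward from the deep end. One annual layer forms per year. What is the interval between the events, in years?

7498 − 6957 = 541 annual layers lie between the two events.
One annual layer per year makes the interval 541 years.

541 years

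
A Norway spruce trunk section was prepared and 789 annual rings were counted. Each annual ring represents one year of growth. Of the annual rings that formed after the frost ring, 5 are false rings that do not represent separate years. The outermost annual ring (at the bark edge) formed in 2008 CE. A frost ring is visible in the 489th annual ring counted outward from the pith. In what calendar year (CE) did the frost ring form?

1713 CE

789 − 489 = 300 annual rings lie beyond the frost ring toward the bark edge.
Removing the 5 false annual rings leaves 300 − 5 = 295 true annual rings beyond the frost ring.
Counting back 295 years from 2008 CE places the frost ring in 2008 − 295 = 1713 CE.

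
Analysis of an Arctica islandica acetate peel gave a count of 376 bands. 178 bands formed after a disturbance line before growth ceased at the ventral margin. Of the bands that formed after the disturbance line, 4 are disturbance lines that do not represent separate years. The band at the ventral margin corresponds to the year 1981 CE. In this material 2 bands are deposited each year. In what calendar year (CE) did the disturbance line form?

178 bands post-date the disturbance line.
Removing the 4 false bands leaves 178 − 4 = 174 true bands beyond the disturbance line.
Dividing by 2 bands per year: 174 / 2 = 87 years.
1981 − 87 = 1894 CE.

1894 CE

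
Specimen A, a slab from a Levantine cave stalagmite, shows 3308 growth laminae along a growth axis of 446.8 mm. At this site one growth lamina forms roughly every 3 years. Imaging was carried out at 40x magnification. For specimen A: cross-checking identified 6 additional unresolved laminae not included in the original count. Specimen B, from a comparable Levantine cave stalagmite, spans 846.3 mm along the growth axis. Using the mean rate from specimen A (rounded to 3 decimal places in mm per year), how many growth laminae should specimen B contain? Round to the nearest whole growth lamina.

Specimen A: adjusted count: 3308 + 6 = 3314 growth laminae.
Specimen A: at 3 years per growth lamina, 3314 × 3 = 9942 years.
A: Mean rate = 446.8 mm / 9942 years ≈ 0.045 mm/year.
For B, 846.3 / 0.045 = 18806.67 years; at 3 years per growth lamina that is 18806.67 / 3 ≈ 6269 growth laminae.

6269 growth laminae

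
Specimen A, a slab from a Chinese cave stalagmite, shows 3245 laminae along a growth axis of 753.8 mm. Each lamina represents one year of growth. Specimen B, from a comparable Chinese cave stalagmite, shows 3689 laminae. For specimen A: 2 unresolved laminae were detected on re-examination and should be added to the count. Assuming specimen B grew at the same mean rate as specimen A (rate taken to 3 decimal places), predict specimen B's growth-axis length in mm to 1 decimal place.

Specimen A: after corrections the count is 3245 + 2 = 3247 laminae.
A: Extension rate ≈ 753.8 / 3247 = 0.232 mm/year.
For B, 0.232 mm/year × 3689 years = 855.8 mm.

855.8 mm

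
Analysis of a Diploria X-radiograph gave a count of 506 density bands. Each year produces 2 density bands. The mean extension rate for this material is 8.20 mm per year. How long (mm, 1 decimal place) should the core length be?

2074.6 mm

With 2 density bands per year, 506 / 2 = 253 years.
Length ≈ 8.20 × 253 = 2074.6 mm.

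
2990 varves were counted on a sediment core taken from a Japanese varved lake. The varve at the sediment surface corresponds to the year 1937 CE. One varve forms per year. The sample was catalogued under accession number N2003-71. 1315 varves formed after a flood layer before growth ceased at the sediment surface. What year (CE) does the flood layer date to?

1315 varves post-date the flood layer.
The varve at the sediment surface is 1937 CE, so the flood layer dates to 1937 − 1315 = 622 CE.

622 CE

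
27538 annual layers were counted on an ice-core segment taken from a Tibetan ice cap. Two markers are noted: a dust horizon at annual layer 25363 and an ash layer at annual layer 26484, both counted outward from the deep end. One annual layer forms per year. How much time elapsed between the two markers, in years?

1121 years

Separation: 26484 − 25363 = 1121 annual layers.
That is 1121 years at one annual layer per year.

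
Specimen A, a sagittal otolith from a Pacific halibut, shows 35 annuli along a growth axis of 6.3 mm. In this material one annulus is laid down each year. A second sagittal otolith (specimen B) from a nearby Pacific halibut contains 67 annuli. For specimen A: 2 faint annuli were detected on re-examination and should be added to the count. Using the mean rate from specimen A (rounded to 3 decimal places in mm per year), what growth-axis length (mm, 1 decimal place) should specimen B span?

11.4 mm

Specimen A: adjusted count: 35 + 2 = 37 annuli.
A: Mean rate = 6.3 mm / 37 years ≈ 0.170 mm per year.
For B, 0.170 mm/year × 67 years = 11.4 mm.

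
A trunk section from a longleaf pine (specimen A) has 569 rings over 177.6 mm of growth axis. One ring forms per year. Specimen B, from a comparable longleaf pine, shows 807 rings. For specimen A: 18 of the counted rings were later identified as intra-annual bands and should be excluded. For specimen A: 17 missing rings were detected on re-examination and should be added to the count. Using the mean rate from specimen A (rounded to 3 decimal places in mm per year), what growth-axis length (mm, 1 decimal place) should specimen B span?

Specimen A: correcting the raw count gives 569 − 18 + 17 = 568 true rings.
A: Extension rate ≈ 177.6 / 568 = 0.313 mm/yr.
Length of B = 0.313 × 807 = 252.6 mm.

252.6 mm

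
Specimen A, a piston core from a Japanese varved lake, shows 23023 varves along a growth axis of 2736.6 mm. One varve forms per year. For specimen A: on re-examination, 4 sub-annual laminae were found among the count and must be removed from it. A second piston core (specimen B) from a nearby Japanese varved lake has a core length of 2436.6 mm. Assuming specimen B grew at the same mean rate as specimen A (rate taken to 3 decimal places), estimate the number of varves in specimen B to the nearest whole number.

20476 varves

Specimen A: true varve count = 23023 − 4 = 23019.
A: Extension rate ≈ 2736.6 / 23019 = 0.119 mm per year.
For B, 2436.6 / 0.119 = 20475.63 years ≈ 20476 varves.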